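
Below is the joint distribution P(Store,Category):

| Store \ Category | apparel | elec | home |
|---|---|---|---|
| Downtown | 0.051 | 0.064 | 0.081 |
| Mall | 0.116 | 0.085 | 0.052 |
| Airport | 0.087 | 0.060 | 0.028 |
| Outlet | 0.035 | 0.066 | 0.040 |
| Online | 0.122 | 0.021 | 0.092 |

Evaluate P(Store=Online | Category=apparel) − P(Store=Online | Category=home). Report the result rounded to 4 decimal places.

-0.0172

P(Category=apparel) = 0.051 + 0.116 + 0.087 + 0.035 + 0.122 = 0.411; P(Store=Online | Category=apparel) = 0.122/0.411 = 0.29684.
P(Category=home) = 0.081 + 0.052 + 0.028 + 0.040 + 0.092 = 0.293; P(Store=Online | Category=home) = 0.092/0.293 = 0.31399.
Difference = -0.0172.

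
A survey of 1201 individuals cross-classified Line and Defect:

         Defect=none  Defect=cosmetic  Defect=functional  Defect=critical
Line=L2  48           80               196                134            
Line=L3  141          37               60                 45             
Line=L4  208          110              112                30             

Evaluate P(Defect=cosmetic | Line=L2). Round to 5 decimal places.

0.17467

Total with Line=L2: 48 + 80 + 196 + 134 = 458.
P(Defect=cosmetic | Line=L2) = 80/458 = 0.17467.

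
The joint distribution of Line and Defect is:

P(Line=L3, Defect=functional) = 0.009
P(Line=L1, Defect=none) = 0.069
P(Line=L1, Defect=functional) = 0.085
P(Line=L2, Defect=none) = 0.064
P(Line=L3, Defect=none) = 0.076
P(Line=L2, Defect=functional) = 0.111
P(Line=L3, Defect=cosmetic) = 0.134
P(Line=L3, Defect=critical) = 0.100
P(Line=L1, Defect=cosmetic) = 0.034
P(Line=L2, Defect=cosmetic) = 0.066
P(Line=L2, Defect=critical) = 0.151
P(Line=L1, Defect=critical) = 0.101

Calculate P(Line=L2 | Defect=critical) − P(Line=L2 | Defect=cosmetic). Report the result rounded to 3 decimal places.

P(Defect=critical) = 0.101 + 0.151 + 0.100 = 0.352; P(Line=L2 | Defect=critical) = 0.151/0.352 = 0.4290.
P(Defect=cosmetic) = 0.034 + 0.066 + 0.134 = 0.234; P(Line=L2 | Defect=cosmetic) = 0.066/0.234 = 0.2821.
Difference = 0.147.

0.147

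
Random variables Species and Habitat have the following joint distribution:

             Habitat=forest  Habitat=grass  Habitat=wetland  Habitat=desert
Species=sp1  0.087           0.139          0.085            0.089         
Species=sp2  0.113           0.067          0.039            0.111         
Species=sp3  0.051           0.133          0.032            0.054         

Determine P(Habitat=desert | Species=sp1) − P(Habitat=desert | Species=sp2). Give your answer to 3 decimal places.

P(Species=sp1) = 0.087 + 0.139 + 0.085 + 0.089 = 0.400; P(Habitat=desert | Species=sp1) = 0.089/0.400 = 0.2225.
P(Species=sp2) = 0.113 + 0.067 + 0.039 + 0.111 = 0.330; P(Habitat=desert | Species=sp2) = 0.111/0.330 = 0.3364.
Difference = -0.114.

-0.114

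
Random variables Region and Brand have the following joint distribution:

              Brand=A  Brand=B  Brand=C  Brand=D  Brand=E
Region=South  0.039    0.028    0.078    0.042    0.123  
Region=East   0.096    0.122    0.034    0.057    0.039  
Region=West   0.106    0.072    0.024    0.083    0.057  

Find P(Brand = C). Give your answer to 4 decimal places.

P(Brand=C) = 0.078 + 0.034 + 0.024 = 0.136.

0.1360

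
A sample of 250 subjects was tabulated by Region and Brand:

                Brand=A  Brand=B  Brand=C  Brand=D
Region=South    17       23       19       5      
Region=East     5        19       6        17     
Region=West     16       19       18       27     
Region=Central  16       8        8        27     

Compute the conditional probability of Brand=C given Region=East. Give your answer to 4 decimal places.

Total with Region=East: 5 + 19 + 6 + 17 = 47.
P(Brand=C | Region=East) = 6/47 = 0.1277.

0.1277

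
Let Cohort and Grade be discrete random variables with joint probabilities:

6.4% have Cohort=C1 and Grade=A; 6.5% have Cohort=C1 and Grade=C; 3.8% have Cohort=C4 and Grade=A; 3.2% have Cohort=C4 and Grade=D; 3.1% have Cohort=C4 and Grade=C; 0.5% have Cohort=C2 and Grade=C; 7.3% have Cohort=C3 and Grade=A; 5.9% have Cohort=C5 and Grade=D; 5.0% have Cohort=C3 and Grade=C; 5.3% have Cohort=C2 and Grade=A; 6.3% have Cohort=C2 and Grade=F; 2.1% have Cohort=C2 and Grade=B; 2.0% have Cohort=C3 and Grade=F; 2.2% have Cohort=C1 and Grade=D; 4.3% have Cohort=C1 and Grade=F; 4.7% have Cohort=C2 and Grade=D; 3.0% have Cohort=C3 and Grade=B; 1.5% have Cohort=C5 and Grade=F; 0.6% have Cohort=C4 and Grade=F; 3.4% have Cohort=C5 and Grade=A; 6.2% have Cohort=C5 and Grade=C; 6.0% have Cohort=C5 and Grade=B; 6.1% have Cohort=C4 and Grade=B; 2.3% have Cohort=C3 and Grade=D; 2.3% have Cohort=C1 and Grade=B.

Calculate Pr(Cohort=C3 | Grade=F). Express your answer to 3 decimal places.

P(Grade=F) = 0.043 + 0.063 + 0.020 + 0.006 + 0.015 = 0.147.
P(Cohort=C3 | Grade=F) = 0.020/0.147 = 0.136.

0.136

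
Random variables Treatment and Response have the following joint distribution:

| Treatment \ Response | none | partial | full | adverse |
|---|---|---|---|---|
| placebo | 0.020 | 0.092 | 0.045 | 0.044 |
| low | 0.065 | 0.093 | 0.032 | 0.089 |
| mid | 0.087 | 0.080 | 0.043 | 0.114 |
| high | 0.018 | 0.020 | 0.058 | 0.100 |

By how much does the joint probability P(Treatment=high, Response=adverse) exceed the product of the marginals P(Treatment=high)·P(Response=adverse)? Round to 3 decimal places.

P(Treatment=high) = 0.018 + 0.020 + 0.058 + 0.100 = 0.196.
P(Response=adverse) = 0.044 + 0.089 + 0.114 + 0.100 = 0.347.
P(Treatment=high, Response=adverse) − P(Treatment=high)P(Response=adverse) = 0.100 − 0.196×0.347 = 0.032.

0.032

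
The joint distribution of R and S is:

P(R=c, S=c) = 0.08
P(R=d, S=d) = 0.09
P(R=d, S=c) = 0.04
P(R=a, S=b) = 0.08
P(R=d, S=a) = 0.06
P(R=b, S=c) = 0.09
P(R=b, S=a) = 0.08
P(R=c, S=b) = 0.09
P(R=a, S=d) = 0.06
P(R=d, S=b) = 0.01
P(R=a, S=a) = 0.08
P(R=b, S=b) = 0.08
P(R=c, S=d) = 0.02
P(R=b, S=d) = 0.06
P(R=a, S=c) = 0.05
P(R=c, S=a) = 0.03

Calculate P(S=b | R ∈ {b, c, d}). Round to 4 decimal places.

P(R=b) = 0.08 + 0.08 + 0.09 + 0.06 = 0.31.
P(R=c) = 0.03 + 0.09 + 0.08 + 0.02 = 0.22.
P(R=d) = 0.06 + 0.01 + 0.04 + 0.09 = 0.20.
P(R ∈ {b, c, d}) = 0.31 + 0.22 + 0.20 = 0.73; P(S=b, R ∈ {b, c, d}) = 0.08 + 0.09 + 0.01 = 0.18.
P(S=b | R ∈ {b, c, d}) = 0.18/0.73 = 0.2466.

0.2466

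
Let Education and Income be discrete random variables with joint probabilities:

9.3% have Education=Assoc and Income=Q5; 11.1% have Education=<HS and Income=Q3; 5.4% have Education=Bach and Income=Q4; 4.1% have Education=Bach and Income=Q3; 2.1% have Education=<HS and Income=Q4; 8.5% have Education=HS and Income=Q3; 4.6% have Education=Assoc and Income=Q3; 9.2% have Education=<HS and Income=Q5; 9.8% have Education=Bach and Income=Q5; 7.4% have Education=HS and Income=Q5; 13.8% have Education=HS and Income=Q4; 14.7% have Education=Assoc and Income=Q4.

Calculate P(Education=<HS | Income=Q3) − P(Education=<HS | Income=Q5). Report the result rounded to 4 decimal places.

0.1345

P(Income=Q3) = 0.111 + 0.085 + 0.046 + 0.041 = 0.283; P(Education=<HS | Income=Q3) = 0.111/0.283 = 0.39223.
P(Income=Q5) = 0.092 + 0.074 + 0.093 + 0.098 = 0.357; P(Education=<HS | Income=Q5) = 0.092/0.357 = 0.25770.
Difference = 0.1345.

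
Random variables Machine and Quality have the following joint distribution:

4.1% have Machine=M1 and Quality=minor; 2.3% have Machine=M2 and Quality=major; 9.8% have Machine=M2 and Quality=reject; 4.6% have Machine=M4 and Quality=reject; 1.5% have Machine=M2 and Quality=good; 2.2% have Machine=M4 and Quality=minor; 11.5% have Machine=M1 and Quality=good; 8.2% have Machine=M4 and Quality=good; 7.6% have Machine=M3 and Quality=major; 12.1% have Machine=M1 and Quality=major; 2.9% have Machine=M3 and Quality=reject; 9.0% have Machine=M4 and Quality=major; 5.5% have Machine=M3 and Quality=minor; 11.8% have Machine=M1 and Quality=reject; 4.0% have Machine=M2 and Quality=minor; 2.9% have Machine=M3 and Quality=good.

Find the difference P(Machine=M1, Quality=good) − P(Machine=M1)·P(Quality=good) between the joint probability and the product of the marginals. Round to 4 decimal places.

0.0198

P(Machine=M1) = 0.115 + 0.041 + 0.121 + 0.118 = 0.395.
P(Quality=good) = 0.115 + 0.015 + 0.029 + 0.082 = 0.241.
P(Machine=M1, Quality=good) − P(Machine=M1)P(Quality=good) = 0.115 − 0.395×0.241 = 0.0198.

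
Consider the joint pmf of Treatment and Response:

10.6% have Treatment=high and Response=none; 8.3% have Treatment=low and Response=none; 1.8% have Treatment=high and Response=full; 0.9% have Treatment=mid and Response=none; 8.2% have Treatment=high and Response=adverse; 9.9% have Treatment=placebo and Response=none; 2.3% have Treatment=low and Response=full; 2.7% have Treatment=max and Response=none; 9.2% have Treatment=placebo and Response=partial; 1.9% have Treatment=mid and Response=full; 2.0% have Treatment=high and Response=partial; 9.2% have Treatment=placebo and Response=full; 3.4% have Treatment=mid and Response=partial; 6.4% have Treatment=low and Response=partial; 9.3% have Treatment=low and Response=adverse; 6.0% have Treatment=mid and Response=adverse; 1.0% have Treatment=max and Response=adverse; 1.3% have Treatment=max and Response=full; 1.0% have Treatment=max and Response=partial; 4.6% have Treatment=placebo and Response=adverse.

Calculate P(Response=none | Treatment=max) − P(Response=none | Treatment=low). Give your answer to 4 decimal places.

P(Treatment=max) = 0.027 + 0.010 + 0.013 + 0.010 = 0.060; P(Response=none | Treatment=max) = 0.027/0.060 = 0.45000.
P(Treatment=low) = 0.083 + 0.064 + 0.023 + 0.093 = 0.263; P(Response=none | Treatment=low) = 0.083/0.263 = 0.31559.
Difference = 0.1344.

0.1344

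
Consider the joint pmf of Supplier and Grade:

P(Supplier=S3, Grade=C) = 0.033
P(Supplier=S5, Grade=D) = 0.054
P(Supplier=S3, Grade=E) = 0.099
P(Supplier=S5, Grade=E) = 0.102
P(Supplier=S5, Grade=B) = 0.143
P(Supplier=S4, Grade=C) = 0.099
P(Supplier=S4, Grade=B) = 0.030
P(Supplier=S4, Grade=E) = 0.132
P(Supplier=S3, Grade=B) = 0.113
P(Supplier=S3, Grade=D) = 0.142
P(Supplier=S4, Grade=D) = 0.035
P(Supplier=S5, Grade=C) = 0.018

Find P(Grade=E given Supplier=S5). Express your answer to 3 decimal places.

P(Supplier=S5) = 0.143 + 0.018 + 0.054 + 0.102 = 0.317.
P(Grade=E | Supplier=S5) = 0.102/0.317 = 0.322.

0.322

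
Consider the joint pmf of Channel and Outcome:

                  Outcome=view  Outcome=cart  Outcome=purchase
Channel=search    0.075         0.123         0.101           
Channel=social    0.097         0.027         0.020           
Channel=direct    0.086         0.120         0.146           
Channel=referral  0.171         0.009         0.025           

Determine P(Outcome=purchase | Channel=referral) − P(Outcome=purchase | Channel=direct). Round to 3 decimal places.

P(Channel=referral) = 0.171 + 0.009 + 0.025 = 0.205; P(Outcome=purchase | Channel=referral) = 0.025/0.205 = 0.1220.
P(Channel=direct) = 0.086 + 0.120 + 0.146 = 0.352; P(Outcome=purchase | Channel=direct) = 0.146/0.352 = 0.4148.
Difference = -0.293.

-0.293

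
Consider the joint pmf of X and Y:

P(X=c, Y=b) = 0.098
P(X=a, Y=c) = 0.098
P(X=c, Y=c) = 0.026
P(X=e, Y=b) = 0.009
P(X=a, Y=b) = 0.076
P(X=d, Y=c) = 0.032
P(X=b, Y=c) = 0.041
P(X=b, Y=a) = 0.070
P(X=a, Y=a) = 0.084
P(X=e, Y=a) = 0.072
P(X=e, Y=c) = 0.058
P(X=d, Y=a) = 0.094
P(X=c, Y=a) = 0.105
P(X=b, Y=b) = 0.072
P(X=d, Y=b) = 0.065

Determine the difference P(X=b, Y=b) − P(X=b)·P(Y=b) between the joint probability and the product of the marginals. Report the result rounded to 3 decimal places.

0.013

P(X=b) = 0.070 + 0.072 + 0.041 = 0.183.
P(Y=b) = 0.076 + 0.072 + 0.098 + 0.065 + 0.009 = 0.320.
P(X=b, Y=b) − P(X=b)P(Y=b) = 0.072 − 0.183×0.320 = 0.013.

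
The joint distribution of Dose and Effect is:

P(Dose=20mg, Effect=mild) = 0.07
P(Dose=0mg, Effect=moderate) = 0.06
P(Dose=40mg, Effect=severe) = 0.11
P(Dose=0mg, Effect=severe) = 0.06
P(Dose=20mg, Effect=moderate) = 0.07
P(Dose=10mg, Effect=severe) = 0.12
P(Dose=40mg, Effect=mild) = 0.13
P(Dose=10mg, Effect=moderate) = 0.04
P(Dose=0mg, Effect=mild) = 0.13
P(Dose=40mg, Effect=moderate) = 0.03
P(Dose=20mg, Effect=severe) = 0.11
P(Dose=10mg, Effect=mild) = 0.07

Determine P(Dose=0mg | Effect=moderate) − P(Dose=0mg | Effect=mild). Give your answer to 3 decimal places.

P(Effect=moderate) = 0.06 + 0.04 + 0.07 + 0.03 = 0.20; P(Dose=0mg | Effect=moderate) = 0.06/0.20 = 0.3000.
P(Effect=mild) = 0.13 + 0.07 + 0.07 + 0.13 = 0.40; P(Dose=0mg | Effect=mild) = 0.13/0.40 = 0.3250.
Difference = -0.025.

-0.025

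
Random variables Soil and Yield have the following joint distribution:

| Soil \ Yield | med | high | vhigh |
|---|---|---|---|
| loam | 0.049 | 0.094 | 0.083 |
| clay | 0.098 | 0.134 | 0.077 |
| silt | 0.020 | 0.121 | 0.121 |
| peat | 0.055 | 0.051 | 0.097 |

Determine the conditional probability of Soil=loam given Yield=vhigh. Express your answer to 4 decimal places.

P(Yield=vhigh) = 0.083 + 0.077 + 0.121 + 0.097 = 0.378.
P(Soil=loam | Yield=vhigh) = 0.083/0.378 = 0.2196.

0.2196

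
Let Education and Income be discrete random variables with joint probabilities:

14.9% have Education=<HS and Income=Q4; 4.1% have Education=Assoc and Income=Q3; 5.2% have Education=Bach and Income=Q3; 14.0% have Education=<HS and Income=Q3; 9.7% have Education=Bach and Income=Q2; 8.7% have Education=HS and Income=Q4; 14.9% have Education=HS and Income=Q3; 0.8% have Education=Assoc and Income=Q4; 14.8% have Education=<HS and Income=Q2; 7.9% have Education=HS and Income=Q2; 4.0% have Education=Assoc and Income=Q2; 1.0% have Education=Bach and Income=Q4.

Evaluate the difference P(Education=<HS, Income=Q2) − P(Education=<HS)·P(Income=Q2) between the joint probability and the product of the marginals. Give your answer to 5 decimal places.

-0.01107

P(Education=<HS) = 0.148 + 0.140 + 0.149 = 0.437.
P(Income=Q2) = 0.148 + 0.079 + 0.040 + 0.097 = 0.364.
P(Education=<HS, Income=Q2) − P(Education=<HS)P(Income=Q2) = 0.148 − 0.437×0.364 = -0.01107.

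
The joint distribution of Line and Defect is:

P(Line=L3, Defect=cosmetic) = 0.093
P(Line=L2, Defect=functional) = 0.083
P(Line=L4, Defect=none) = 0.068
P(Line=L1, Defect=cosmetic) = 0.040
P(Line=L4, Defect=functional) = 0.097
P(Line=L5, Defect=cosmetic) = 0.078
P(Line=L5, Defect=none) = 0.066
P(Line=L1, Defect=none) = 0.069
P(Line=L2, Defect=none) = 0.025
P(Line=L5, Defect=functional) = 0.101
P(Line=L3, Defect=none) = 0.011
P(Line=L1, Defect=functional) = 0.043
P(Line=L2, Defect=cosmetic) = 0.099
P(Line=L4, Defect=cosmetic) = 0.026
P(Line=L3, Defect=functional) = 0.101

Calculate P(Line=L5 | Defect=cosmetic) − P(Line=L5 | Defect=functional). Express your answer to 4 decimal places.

-0.0055

P(Defect=cosmetic) = 0.040 + 0.099 + 0.093 + 0.026 + 0.078 = 0.336; P(Line=L5 | Defect=cosmetic) = 0.078/0.336 = 0.23214.
P(Defect=functional) = 0.043 + 0.083 + 0.101 + 0.097 + 0.101 = 0.425; P(Line=L5 | Defect=functional) = 0.101/0.425 = 0.23765.
Difference = -0.0055.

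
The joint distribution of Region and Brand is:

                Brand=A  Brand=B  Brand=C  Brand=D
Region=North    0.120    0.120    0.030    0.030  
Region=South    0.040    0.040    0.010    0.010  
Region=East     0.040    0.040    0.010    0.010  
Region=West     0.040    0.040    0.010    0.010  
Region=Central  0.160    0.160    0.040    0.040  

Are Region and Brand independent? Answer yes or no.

yes

Every cell satisfies P(Region,Brand) = P(Region)·P(Brand). For instance P(Region=North) = 0.300, P(Brand=C) = 0.100, and 0.300×0.100 = 0.030 matches the joint entry. So Region and Brand are independent.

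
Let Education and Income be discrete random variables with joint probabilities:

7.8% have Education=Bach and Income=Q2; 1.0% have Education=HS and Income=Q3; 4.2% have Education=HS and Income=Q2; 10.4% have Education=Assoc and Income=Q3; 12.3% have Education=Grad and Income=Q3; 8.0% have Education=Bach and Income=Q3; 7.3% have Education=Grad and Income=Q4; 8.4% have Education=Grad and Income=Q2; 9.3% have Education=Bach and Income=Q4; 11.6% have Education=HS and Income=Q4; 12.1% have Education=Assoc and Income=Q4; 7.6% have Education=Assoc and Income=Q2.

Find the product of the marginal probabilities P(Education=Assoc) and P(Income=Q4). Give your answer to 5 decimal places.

0.12130

P(Education=Assoc) = 0.076 + 0.104 + 0.121 = 0.301.
P(Income=Q4) = 0.116 + 0.121 + 0.093 + 0.073 = 0.403.
Product: 0.301 × 0.403 = 0.12130.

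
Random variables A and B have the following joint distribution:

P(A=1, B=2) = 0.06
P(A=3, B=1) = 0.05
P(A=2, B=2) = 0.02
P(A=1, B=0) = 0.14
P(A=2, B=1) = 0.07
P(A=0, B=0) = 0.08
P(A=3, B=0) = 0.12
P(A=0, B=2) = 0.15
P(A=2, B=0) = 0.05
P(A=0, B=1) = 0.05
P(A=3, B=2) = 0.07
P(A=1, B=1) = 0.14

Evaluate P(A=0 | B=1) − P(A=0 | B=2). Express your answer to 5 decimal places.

P(B=1) = 0.05 + 0.14 + 0.07 + 0.05 = 0.31; P(A=0 | B=1) = 0.05/0.31 = 0.161290.
P(B=2) = 0.15 + 0.06 + 0.02 + 0.07 = 0.30; P(A=0 | B=2) = 0.15/0.30 = 0.500000.
Difference = -0.33871.

-0.33871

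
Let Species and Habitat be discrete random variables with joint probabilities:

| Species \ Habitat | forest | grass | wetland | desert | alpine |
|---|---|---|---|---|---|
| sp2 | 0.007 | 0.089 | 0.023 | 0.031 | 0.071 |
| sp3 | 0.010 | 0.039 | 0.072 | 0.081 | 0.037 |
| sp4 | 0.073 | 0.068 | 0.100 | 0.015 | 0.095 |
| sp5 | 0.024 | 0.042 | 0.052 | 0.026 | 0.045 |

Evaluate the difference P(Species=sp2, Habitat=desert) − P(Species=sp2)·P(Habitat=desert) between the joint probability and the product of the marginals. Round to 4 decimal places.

P(Species=sp2) = 0.007 + 0.089 + 0.023 + 0.031 + 0.071 = 0.221.
P(Habitat=desert) = 0.031 + 0.081 + 0.015 + 0.026 = 0.153.
P(Species=sp2, Habitat=desert) − P(Species=sp2)P(Habitat=desert) = 0.031 − 0.221×0.153 = -0.0028.

-0.0028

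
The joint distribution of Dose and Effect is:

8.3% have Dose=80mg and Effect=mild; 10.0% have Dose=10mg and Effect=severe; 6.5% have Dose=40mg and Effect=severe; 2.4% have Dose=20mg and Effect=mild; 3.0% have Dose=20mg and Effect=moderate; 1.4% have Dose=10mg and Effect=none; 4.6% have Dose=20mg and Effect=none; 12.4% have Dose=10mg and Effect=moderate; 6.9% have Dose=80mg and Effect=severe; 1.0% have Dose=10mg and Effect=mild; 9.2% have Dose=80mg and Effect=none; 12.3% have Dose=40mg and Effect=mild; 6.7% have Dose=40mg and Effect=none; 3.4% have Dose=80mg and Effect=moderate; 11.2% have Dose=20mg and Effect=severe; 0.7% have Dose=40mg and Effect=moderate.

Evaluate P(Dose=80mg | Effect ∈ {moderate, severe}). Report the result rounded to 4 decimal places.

P(Effect=moderate) = 0.124 + 0.030 + 0.007 + 0.034 = 0.195.
P(Effect=severe) = 0.100 + 0.112 + 0.065 + 0.069 = 0.346.
P(Effect ∈ {moderate, severe}) = 0.195 + 0.346 = 0.541; P(Dose=80mg, Effect ∈ {moderate, severe}) = 0.034 + 0.069 = 0.103.
P(Dose=80mg | Effect ∈ {moderate, severe}) = 0.103/0.541 = 0.1904.

0.1904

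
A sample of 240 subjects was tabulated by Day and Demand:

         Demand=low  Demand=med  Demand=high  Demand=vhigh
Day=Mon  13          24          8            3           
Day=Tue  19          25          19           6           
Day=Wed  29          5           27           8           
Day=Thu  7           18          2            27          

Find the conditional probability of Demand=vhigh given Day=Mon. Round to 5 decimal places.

Total with Day=Mon: 13 + 24 + 8 + 3 = 48.
P(Demand=vhigh | Day=Mon) = 3/48 = 0.06250.

0.06250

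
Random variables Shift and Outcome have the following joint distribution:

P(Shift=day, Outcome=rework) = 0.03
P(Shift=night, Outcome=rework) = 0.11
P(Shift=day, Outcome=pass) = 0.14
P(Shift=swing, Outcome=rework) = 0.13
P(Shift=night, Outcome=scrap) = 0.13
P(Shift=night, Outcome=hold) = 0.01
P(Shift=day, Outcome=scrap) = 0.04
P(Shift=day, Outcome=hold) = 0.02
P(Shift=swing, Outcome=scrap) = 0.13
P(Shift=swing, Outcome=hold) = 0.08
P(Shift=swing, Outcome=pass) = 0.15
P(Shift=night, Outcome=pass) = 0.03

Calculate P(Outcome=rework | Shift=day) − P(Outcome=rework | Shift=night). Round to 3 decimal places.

P(Shift=day) = 0.14 + 0.03 + 0.04 + 0.02 = 0.23; P(Outcome=rework | Shift=day) = 0.03/0.23 = 0.1304.
P(Shift=night) = 0.03 + 0.11 + 0.13 + 0.01 = 0.28; P(Outcome=rework | Shift=night) = 0.11/0.28 = 0.3929.
Difference = -0.262.

-0.262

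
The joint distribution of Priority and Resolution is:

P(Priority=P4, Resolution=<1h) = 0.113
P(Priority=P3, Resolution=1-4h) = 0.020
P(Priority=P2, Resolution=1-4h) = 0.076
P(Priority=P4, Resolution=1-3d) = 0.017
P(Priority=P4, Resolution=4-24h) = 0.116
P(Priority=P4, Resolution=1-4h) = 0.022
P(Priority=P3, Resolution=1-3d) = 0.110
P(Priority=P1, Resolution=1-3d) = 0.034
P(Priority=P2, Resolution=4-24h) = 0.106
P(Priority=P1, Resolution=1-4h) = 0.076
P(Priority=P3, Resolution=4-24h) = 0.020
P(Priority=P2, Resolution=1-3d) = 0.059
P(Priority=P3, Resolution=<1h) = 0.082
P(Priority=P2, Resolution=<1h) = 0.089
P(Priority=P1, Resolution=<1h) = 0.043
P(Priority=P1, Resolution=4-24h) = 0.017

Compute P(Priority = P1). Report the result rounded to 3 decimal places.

P(Priority=P1) = 0.043 + 0.076 + 0.017 + 0.034 = 0.170.

0.170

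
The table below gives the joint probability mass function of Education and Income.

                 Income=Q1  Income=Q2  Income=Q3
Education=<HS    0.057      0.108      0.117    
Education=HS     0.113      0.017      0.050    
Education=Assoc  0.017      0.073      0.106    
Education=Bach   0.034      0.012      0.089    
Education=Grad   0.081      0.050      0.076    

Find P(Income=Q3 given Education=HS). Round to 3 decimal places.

0.278

P(Education=HS) = 0.113 + 0.017 + 0.050 = 0.180.
P(Income=Q3 | Education=HS) = 0.050/0.180 = 0.278.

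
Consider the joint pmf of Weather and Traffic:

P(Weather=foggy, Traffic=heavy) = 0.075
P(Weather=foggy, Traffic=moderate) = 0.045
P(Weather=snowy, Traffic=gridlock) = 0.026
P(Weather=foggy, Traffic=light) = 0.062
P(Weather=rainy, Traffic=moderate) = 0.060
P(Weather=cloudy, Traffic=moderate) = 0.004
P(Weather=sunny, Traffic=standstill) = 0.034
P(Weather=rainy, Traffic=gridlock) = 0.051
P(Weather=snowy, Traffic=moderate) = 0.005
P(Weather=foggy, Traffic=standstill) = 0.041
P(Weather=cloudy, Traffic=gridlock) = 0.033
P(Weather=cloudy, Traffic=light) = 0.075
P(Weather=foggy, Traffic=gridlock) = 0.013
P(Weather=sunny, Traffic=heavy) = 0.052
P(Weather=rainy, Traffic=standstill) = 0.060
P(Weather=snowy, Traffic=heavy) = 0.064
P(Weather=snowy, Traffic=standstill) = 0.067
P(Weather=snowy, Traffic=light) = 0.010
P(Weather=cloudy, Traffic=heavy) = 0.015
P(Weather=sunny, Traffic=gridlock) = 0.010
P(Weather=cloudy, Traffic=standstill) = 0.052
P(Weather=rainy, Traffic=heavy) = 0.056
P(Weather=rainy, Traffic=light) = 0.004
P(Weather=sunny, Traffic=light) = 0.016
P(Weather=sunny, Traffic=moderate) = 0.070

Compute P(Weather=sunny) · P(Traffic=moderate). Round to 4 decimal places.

0.0335

P(Weather=sunny) = 0.016 + 0.070 + 0.052 + 0.010 + 0.034 = 0.182.
P(Traffic=moderate) = 0.070 + 0.004 + 0.060 + 0.005 + 0.045 = 0.184.
Product: 0.182 × 0.184 = 0.0335.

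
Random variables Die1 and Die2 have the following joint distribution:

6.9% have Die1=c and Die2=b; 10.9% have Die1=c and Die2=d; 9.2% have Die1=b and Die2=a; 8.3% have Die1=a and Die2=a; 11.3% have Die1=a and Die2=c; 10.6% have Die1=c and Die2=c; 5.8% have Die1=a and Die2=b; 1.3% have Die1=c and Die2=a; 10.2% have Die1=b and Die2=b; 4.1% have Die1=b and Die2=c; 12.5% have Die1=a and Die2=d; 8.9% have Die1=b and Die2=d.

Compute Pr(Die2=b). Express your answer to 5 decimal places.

P(Die2=b) = 0.058 + 0.102 + 0.069 = 0.229.

0.22900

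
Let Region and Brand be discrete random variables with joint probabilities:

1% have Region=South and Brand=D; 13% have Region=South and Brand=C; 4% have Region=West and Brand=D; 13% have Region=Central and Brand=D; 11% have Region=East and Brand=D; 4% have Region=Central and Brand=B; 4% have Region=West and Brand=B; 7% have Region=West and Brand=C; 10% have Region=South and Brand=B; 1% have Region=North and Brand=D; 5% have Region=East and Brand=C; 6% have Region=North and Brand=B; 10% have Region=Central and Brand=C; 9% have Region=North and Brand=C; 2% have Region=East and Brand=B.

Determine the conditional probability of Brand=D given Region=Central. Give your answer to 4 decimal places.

P(Region=Central) = 0.04 + 0.10 + 0.13 = 0.27.
P(Brand=D | Region=Central) = 0.13/0.27 = 0.4815.

0.4815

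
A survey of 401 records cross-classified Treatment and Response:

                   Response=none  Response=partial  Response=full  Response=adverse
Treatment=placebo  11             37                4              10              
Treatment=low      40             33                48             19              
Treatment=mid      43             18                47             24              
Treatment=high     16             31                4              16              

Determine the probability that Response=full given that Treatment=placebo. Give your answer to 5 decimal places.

Total with Treatment=placebo: 11 + 37 + 4 + 10 = 62.
P(Response=full | Treatment=placebo) = 4/62 = 0.06452.

0.06452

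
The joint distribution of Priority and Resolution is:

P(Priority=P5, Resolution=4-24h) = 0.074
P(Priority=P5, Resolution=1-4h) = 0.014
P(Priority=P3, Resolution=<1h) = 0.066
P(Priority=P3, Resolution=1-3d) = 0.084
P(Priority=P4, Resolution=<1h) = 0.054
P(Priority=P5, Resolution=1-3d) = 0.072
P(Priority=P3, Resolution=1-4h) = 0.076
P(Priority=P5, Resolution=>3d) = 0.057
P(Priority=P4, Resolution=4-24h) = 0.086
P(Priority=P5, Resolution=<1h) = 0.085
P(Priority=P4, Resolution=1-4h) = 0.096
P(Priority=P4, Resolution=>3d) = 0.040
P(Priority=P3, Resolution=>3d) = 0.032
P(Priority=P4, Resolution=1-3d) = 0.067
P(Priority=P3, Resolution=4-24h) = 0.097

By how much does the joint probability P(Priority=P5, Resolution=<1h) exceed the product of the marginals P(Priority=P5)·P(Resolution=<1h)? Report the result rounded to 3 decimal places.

P(Priority=P5) = 0.085 + 0.014 + 0.074 + 0.072 + 0.057 = 0.302.
P(Resolution=<1h) = 0.066 + 0.054 + 0.085 = 0.205.
P(Priority=P5, Resolution=<1h) − P(Priority=P5)P(Resolution=<1h) = 0.085 − 0.302×0.205 = 0.023.

0.023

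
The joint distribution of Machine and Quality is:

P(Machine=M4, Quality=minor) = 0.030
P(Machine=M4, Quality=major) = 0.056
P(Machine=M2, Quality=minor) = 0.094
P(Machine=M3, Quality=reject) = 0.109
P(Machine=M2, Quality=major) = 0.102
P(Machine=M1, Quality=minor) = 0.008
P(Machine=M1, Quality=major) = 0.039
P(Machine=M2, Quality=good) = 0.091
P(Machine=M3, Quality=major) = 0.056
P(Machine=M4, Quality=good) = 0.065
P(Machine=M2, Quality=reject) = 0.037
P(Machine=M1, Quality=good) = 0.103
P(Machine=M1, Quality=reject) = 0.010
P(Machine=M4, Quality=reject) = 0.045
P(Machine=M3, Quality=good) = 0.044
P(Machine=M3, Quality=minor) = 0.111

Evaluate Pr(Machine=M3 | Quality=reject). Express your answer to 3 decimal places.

0.542

P(Quality=reject) = 0.010 + 0.037 + 0.109 + 0.045 = 0.201.
P(Machine=M3 | Quality=reject) = 0.109/0.201 = 0.542.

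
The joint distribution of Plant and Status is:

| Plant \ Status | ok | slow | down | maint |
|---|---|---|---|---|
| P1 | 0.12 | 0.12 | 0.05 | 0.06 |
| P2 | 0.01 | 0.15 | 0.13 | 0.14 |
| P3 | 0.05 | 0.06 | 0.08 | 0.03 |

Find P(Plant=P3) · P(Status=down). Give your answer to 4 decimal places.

P(Plant=P3) = 0.05 + 0.06 + 0.08 + 0.03 = 0.22.
P(Status=down) = 0.05 + 0.13 + 0.08 = 0.26.
Product: 0.22 × 0.26 = 0.0572.

0.0572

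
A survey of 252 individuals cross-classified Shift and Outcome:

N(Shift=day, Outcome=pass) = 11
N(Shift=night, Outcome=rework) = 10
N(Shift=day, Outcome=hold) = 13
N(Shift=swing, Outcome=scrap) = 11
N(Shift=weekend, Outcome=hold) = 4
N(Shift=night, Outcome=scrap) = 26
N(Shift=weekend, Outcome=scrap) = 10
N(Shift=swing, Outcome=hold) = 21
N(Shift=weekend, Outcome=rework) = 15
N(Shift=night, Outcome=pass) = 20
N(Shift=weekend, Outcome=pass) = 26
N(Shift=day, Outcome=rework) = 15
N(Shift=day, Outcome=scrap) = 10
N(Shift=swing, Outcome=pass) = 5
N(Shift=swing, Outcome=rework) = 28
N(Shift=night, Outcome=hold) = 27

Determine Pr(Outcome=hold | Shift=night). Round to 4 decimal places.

0.3253

Total with Shift=night: 20 + 10 + 26 + 27 = 83.
P(Outcome=hold | Shift=night) = 27/83 = 0.3253.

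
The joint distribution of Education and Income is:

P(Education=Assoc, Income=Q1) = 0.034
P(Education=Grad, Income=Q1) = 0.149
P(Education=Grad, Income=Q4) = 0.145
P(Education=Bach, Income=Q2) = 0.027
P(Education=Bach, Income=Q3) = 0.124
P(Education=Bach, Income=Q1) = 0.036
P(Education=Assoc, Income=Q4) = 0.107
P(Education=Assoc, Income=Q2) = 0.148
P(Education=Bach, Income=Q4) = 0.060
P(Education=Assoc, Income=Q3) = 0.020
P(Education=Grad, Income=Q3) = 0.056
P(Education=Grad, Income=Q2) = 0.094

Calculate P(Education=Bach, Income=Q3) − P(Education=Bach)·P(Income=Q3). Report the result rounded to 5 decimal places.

0.07460

P(Education=Bach) = 0.036 + 0.027 + 0.124 + 0.060 = 0.247.
P(Income=Q3) = 0.020 + 0.124 + 0.056 = 0.200.
P(Education=Bach, Income=Q3) − P(Education=Bach)P(Income=Q3) = 0.124 − 0.247×0.200 = 0.07460.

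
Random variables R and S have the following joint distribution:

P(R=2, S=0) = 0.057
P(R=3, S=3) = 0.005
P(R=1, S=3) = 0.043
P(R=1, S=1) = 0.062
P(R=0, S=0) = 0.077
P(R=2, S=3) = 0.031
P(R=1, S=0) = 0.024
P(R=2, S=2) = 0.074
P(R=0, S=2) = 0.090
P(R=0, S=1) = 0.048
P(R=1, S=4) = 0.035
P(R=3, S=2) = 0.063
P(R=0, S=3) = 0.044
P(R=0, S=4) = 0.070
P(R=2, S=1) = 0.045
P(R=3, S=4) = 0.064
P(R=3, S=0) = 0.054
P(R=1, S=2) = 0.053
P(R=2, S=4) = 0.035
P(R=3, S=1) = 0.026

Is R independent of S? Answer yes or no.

no

P(R=1) = 0.217 and P(S=1) = 0.181, so their product is 0.03928, but P(R=1, S=1) = 0.062. Since these differ, R and S are not independent.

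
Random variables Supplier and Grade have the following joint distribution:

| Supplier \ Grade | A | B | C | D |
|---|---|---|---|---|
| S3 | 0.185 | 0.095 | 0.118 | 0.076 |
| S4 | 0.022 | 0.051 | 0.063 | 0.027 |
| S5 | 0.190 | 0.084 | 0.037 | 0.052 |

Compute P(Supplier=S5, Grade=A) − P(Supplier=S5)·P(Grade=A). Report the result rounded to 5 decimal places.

P(Supplier=S5) = 0.190 + 0.084 + 0.037 + 0.052 = 0.363.
P(Grade=A) = 0.185 + 0.022 + 0.190 = 0.397.
P(Supplier=S5, Grade=A) − P(Supplier=S5)P(Grade=A) = 0.190 − 0.363×0.397 = 0.04589.

0.04589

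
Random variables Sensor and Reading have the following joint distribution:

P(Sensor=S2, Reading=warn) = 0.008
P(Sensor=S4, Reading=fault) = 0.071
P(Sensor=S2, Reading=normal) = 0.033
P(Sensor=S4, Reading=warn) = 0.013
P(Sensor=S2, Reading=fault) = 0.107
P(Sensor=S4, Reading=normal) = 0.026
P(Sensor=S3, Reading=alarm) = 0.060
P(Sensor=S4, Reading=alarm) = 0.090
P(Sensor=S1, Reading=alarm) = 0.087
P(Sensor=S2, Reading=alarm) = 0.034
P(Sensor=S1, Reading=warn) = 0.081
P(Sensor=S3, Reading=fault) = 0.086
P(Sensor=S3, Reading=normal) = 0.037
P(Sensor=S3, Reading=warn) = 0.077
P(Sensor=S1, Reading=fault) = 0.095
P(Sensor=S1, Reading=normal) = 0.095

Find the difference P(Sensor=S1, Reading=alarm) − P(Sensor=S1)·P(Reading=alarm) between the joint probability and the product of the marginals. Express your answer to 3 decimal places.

-0.010

P(Sensor=S1) = 0.095 + 0.081 + 0.087 + 0.095 = 0.358.
P(Reading=alarm) = 0.087 + 0.034 + 0.060 + 0.090 = 0.271.
P(Sensor=S1, Reading=alarm) − P(Sensor=S1)P(Reading=alarm) = 0.087 − 0.358×0.271 = -0.010.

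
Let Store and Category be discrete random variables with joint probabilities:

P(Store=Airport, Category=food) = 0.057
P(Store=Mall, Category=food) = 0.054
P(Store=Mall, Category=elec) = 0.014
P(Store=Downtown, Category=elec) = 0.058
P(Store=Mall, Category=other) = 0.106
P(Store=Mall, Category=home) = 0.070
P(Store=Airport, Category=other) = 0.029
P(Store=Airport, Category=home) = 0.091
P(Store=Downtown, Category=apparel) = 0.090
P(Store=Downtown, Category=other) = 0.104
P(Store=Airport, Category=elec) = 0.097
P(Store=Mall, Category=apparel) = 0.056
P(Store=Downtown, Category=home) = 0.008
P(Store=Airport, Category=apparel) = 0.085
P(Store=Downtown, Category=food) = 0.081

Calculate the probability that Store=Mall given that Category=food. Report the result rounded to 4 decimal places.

P(Category=food) = 0.081 + 0.054 + 0.057 = 0.192.
P(Store=Mall | Category=food) = 0.054/0.192 = 0.2813.

0.2813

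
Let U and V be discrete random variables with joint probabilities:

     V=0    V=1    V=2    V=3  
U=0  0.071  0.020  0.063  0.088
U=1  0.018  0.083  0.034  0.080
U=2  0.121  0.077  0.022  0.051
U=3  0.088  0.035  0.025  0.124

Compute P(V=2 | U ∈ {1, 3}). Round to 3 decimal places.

P(U=1) = 0.018 + 0.083 + 0.034 + 0.080 = 0.215.
P(U=3) = 0.088 + 0.035 + 0.025 + 0.124 = 0.272.
P(U ∈ {1, 3}) = 0.215 + 0.272 = 0.487; P(V=2, U ∈ {1, 3}) = 0.034 + 0.025 = 0.059.
P(V=2 | U ∈ {1, 3}) = 0.059/0.487 = 0.121.

0.121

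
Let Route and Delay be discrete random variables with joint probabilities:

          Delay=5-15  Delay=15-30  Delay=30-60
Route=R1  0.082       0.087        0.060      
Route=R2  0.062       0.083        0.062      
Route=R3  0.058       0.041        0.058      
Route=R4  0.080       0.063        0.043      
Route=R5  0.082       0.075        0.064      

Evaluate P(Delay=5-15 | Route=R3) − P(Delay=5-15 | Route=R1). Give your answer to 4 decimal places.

0.0113

P(Route=R3) = 0.058 + 0.041 + 0.058 = 0.157; P(Delay=5-15 | Route=R3) = 0.058/0.157 = 0.36943.
P(Route=R1) = 0.082 + 0.087 + 0.060 = 0.229; P(Delay=5-15 | Route=R1) = 0.082/0.229 = 0.35808.
Difference = 0.0113.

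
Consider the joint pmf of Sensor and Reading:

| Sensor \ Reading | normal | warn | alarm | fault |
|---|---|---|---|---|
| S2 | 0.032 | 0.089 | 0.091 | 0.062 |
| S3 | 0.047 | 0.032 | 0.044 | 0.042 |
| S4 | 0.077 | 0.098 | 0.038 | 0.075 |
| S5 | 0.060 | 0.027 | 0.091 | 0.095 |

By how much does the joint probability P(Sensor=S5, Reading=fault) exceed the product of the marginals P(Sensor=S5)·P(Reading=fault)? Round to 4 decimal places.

P(Sensor=S5) = 0.060 + 0.027 + 0.091 + 0.095 = 0.273.
P(Reading=fault) = 0.062 + 0.042 + 0.075 + 0.095 = 0.274.
P(Sensor=S5, Reading=fault) − P(Sensor=S5)P(Reading=fault) = 0.095 − 0.273×0.274 = 0.0202.

0.0202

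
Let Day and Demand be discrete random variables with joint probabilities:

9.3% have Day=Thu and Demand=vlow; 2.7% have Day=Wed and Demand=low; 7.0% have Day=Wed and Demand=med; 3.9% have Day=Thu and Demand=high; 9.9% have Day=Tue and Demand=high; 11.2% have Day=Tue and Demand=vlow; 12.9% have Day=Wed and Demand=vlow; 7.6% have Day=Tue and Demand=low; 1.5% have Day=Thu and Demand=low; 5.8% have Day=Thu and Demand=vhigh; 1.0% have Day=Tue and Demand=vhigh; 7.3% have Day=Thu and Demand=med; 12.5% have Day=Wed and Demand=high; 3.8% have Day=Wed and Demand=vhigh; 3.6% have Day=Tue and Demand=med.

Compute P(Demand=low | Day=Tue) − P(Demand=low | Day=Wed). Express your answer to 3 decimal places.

P(Day=Tue) = 0.112 + 0.076 + 0.036 + 0.099 + 0.010 = 0.333; P(Demand=low | Day=Tue) = 0.076/0.333 = 0.2282.
P(Day=Wed) = 0.129 + 0.027 + 0.070 + 0.125 + 0.038 = 0.389; P(Demand=low | Day=Wed) = 0.027/0.389 = 0.0694.
Difference = 0.159.

0.159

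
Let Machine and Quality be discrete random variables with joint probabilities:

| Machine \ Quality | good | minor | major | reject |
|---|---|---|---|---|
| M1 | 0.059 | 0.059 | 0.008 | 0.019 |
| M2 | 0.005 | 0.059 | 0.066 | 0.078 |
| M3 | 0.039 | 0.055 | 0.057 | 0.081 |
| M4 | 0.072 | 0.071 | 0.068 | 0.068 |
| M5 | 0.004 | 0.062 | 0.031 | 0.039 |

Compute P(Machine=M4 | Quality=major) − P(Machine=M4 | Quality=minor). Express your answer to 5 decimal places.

0.06363

P(Quality=major) = 0.008 + 0.066 + 0.057 + 0.068 + 0.031 = 0.230; P(Machine=M4 | Quality=major) = 0.068/0.230 = 0.295652.
P(Quality=minor) = 0.059 + 0.059 + 0.055 + 0.071 + 0.062 = 0.306; P(Machine=M4 | Quality=minor) = 0.071/0.306 = 0.232026.
Difference = 0.06363.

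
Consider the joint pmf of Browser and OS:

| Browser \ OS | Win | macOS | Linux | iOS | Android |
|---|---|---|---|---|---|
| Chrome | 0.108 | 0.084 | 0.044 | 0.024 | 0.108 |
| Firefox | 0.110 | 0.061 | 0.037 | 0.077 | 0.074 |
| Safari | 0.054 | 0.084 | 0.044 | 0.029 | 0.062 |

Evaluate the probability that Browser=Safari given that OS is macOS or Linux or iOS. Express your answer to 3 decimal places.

0.324

P(OS=macOS) = 0.084 + 0.061 + 0.084 = 0.229.
P(OS=Linux) = 0.044 + 0.037 + 0.044 = 0.125.
P(OS=iOS) = 0.024 + 0.077 + 0.029 = 0.130.
P(OS ∈ {macOS, Linux, iOS}) = 0.229 + 0.125 + 0.130 = 0.484; P(Browser=Safari, OS ∈ {macOS, Linux, iOS}) = 0.084 + 0.044 + 0.029 = 0.157.
P(Browser=Safari | OS ∈ {macOS, Linux, iOS}) = 0.157/0.484 = 0.324.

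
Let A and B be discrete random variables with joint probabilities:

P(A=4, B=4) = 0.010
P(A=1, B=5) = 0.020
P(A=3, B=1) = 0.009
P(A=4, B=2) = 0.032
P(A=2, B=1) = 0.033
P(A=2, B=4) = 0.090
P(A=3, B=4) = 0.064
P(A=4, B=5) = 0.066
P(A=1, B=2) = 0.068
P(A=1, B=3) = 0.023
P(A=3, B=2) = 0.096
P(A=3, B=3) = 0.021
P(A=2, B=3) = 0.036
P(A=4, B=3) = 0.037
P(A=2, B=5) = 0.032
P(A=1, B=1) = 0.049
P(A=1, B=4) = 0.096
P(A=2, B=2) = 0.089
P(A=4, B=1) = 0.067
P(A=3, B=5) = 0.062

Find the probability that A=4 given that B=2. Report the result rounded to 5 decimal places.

0.11228

P(B=2) = 0.068 + 0.089 + 0.096 + 0.032 = 0.285.
P(A=4 | B=2) = 0.032/0.285 = 0.11228.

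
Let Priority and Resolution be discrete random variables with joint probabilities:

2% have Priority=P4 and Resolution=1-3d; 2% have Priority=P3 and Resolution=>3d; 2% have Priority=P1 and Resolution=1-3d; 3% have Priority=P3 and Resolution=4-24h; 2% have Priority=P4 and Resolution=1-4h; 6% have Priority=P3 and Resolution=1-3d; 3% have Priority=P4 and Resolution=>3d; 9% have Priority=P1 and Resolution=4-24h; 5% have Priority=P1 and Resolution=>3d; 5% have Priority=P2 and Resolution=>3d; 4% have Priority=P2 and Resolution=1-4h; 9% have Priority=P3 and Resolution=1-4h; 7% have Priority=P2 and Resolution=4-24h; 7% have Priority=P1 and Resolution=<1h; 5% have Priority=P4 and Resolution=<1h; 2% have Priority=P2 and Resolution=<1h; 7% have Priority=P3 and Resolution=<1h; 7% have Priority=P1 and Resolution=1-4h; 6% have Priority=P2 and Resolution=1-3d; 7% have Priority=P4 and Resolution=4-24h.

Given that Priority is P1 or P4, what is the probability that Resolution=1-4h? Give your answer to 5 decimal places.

0.18367

P(Priority=P1) = 0.07 + 0.07 + 0.09 + 0.02 + 0.05 = 0.30.
P(Priority=P4) = 0.05 + 0.02 + 0.07 + 0.02 + 0.03 = 0.19.
P(Priority ∈ {P1, P4}) = 0.30 + 0.19 = 0.49; P(Resolution=1-4h, Priority ∈ {P1, P4}) = 0.07 + 0.02 = 0.09.
P(Resolution=1-4h | Priority ∈ {P1, P4}) = 0.09/0.49 = 0.18367.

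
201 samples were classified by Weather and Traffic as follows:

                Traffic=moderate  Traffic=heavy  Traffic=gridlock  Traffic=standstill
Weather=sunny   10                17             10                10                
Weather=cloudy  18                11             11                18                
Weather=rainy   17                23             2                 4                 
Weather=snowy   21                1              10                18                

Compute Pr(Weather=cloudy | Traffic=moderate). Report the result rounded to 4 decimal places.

0.2727

Total with Traffic=moderate: 10 + 18 + 17 + 21 = 66.
P(Weather=cloudy | Traffic=moderate) = 18/66 = 0.2727.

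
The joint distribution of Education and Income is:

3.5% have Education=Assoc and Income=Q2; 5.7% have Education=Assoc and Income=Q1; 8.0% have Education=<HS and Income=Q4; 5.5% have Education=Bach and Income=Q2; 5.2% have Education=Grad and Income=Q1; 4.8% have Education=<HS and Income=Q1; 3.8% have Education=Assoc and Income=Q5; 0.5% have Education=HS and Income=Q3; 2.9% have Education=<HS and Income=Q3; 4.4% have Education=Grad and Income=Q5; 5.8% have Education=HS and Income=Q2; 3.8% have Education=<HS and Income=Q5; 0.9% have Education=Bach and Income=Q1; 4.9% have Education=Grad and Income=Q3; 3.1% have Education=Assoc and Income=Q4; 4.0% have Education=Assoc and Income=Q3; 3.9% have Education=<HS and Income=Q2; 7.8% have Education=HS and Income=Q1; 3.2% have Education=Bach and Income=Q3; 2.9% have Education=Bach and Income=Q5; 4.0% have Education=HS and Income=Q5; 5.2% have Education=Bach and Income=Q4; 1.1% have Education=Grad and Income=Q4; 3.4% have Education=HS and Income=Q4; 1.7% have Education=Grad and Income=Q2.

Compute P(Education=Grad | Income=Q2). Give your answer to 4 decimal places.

P(Income=Q2) = 0.039 + 0.058 + 0.035 + 0.055 + 0.017 = 0.204.
P(Education=Grad | Income=Q2) = 0.017/0.204 = 0.0833.

0.0833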